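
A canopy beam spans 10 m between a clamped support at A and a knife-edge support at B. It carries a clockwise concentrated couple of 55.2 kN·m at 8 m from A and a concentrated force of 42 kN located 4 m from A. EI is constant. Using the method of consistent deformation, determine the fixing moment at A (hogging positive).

Choose R_B as the redundant. The primary structure is the cantilever fixed at A.
Primary-structure tip deflection at B by superposition:
  clockwise couple 55.2 at a = 8: M₀a(2L − a)/(2EI) = 2650/EI
  point load 42 at a = 4: Pa²(3L − a)/(6EI) = 2912/EI
  δ_0 = 5562/EI
Flexibility coefficient — unit upward force at B: δ_{BB} = L³/(3EI) = 333.3/EI.
Compatibility at B: δ_0 − R_B·δ_{BB} = 0, so R_B = 5562/333.3 = 16.68 kN.
Moment equilibrium about A: M_A = Σ(load moments about A) − R_B·L = 223.2 − 16.68×10 = 56.35 kN·m.

M_A = 56.35 kN·m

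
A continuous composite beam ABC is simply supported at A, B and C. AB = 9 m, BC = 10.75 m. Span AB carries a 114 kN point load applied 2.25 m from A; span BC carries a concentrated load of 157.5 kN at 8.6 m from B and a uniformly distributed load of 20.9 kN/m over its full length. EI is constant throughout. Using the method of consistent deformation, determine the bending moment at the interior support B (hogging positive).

M_B = 307.6 kN·m

Take M_B as the redundant. Released structure: two simple spans AB and BC with a hinge at B.
End slopes at the hinge B, treating each span as simply supported:
  span AB: point load 114 at a = 2.25: Pab(L + a)/(6LEI) = 360.7/EI
  span BC: point load 157.5 at a = 8.6: Pab(L + b)/(6LEI) = 582.4/EI
  span BC: UDL 20.9: wL³/(24EI) = 1082/EI
  relative rotation θ_0 = (360.7 + 1664)/EI = 2025/EI
A unit hogging moment at B produces rotation L₁/(3EI) + L₂/(3EI) = 6.583/EI.
Compatibility: M_B·(L₁+L₂)/(3EI) = θ_0, giving M_B = 307.6 kN·m (hogging).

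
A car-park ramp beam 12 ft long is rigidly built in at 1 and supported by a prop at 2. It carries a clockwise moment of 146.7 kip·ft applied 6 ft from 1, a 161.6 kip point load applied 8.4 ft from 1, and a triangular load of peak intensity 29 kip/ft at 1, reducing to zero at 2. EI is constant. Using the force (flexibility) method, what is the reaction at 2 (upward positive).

Remove the prop at 2; the released (primary) structure is a cantilever built in at 1.
Free-end deflection of the primary structure under the applied loading (downward +):
  clockwise couple 146.7 at a = 6: M₀a(2L − a)/(2EI) = 7922/EI
  point load 161.6 at a = 8.4: Pa²(3L − a)/(6EI) = 52451/EI
  triangular load, peak 29 at the fixed end: w₀L⁴/(30EI) = 20045/EI
  δ_0 = 80418/EI
Tip deflection under a unit load at 2: L³/(3EI) = 576/EI.
Compatibility at 2: δ_0 − R_2·δ_{22} = 0, so R_2 = 80418/576 = 139.6 kip.

R_2 = 139.6 kip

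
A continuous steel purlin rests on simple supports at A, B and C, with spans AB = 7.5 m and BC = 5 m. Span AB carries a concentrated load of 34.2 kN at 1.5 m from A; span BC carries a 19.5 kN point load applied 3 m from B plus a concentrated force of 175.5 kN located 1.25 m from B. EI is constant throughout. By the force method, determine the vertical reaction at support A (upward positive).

R_A = 16.84 kN

Take M_B as the redundant. Released structure: two simple spans AB and BC with a hinge at B.
End slopes at the hinge B, treating each span as simply supported:
  span AB: point load 34.2 at a = 1.5: Pab(L + a)/(6LEI) = 61.56/EI
  span BC: point load 19.5 at a = 3: Pab(L + b)/(6LEI) = 27.3/EI
  span BC: point load 175.5 at a = 1.25: Pab(L + b)/(6LEI) = 239.9/EI
  relative rotation θ_0 = (61.56 + 267.2)/EI = 328.8/EI
A unit hogging moment at B produces rotation L₁/(3EI) + L₂/(3EI) = 4.167/EI.
Compatibility: M_B·(L₁+L₂)/(3EI) = θ_0, giving M_B = 78.91 kN·m (hogging).
Span AB, ΣM about A with M_B applied at B: R_B^{AB}·7.5 = 51.3 + 78.91, so R_B^{AB} = 17.36 kN and R_A = 34.2 − 17.36 = 16.84 kN.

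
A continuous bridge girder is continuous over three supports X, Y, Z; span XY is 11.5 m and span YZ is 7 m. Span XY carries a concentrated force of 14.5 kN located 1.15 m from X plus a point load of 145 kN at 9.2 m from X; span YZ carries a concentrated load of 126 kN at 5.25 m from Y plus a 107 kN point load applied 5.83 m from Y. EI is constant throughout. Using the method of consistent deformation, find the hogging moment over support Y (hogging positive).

M_Y = 216.5 kN·m

Release continuity at Y by inserting a hinge; the redundant is the internal moment M_Y. The primary structure is two simply-supported spans XY and YZ.
Discontinuity in slope at Y on the released structure — sum the simple-span end rotations:
  span XY: point load 14.5 at a = 1.15: Pab(L + a)/(6LEI) = 31.64/EI
  span XY: point load 145 at a = 9.2: Pab(L + a)/(6LEI) = 920.5/EI
  span YZ: point load 126 at a = 5.25: Pab(L + b)/(6LEI) = 241.2/EI
  span YZ: point load 107 at a = 5.83: Pab(L + b)/(6LEI) = 142/EI
  relative rotation θ_0 = (952.1 + 383.1)/EI = 1335/EI
A unit hogging moment at Y produces rotation L₁/(3EI) + L₂/(3EI) = 6.167/EI.
Compatibility: M_Y·(L₁+L₂)/(3EI) = θ_0, giving M_Y = 216.5 kN·m (hogging).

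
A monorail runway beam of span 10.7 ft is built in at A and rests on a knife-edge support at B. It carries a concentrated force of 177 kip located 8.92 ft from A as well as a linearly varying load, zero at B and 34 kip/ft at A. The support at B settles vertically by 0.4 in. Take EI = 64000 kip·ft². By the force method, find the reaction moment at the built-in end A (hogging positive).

M_A = 468.6 kip·ft

Release the roller at B. Primary structure: cantilever fixed at A.
Deflection at B on the released cantilever, summing each load's contribution:
  point load 177 at a = 8.92: Pa²(3L − a)/(6EI) = 54408/EI
  triangular load, peak 34 at the fixed end: w₀L⁴/(30EI) = 14856/EI
  δ_0 = 69264/EI
Flexibility coefficient — unit upward force at B: δ_{BB} = L³/(3EI) = 408.3/EI.
With EI = 64000 kip·ft²: δ_0 = 1.0822 ft and δ_{BB} = 0.00638 ft/kip.
Compatibility — the beam at B must follow the support down by 0.03333 ft: δ_0 − R_B·δ_{BB} = 0.03333, so R_B = (1.0822 − 0.03333)/0.00638 = 164.4 kip.
Moment equilibrium about A: M_A = Σ(load moments about A) − R_B·L = 2228 − 164.4×10.7 = 468.6 kip·ft.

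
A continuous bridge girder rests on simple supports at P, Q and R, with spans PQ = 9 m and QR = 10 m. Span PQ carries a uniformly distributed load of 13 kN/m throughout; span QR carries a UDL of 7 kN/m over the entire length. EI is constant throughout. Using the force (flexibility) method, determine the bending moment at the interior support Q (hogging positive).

Release continuity at Q by inserting a hinge; the redundant is the internal moment M_Q. The primary structure is two simply-supported spans PQ and QR.
End slopes at the hinge Q, treating each span as simply supported:
  span PQ: UDL 13: wL³/(24EI) = 394.9/EI
  span QR: UDL 7: wL³/(24EI) = 291.7/EI
  relative rotation θ_0 = (394.9 + 291.7)/EI = 686.5/EI
A unit hogging moment at Q produces rotation L₁/(3EI) + L₂/(3EI) = 6.333/EI.
Compatibility: M_Q·(L₁+L₂)/(3EI) = θ_0, giving M_Q = 108.4 kN·m (hogging).

M_Q = 108.4 kN·m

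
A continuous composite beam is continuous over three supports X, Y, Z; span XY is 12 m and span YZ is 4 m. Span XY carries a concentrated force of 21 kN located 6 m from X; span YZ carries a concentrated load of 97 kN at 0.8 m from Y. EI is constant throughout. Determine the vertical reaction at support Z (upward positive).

R_Z = 7.049 kN

Release continuity at Y by inserting a hinge; the redundant is the internal moment M_Y. The primary structure is two simply-supported spans XY and YZ.
Discontinuity in slope at Y on the released structure — sum the simple-span end rotations:
  span XY: point load 21 at a = 6: Pab(L + a)/(6LEI) = 189/EI
  span YZ: point load 97 at a = 0.8: Pab(L + b)/(6LEI) = 74.5/EI
  relative rotation θ_0 = (189 + 74.5)/EI = 263.5/EI
A unit hogging moment at Y produces rotation L₁/(3EI) + L₂/(3EI) = 5.333/EI.
Compatibility: M_Y·(L₁+L₂)/(3EI) = θ_0, giving M_Y = 49.41 kN·m (hogging).
Span YZ, ΣM about Z: R_Y^{YZ}·4 = 310.4 + 49.41, so R_Y^{YZ} = 89.95 kN and R_Z = 97 − 89.95 = 7.049 kN.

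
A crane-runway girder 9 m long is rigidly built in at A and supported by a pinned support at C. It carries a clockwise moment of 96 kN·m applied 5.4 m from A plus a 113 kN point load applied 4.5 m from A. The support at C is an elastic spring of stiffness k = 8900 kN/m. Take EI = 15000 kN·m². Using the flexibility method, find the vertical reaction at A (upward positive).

R_A = 64.58 kN

Remove the prop at C; the released (primary) structure is a cantilever built in at A.
Downward deflection at the released point C due to the loads:
  clockwise couple 96 at a = 5.4: M₀a(2L − a)/(2EI) = 3266/EI
  point load 113 at a = 4.5: Pa²(3L − a)/(6EI) = 8581/EI
  δ_0 = 11847/EI
Tip deflection under a unit load at C: L³/(3EI) = 243/EI.
With EI = 15000 kN·m²: δ_0 = 0.78979 m and δ_{CC} = 0.0162 m/kN.
Compatibility — the spring shortens by R_C/k under the reaction it provides: δ_0 − R_C·δ_{CC} = R_C/k. With 1/k = 0.000112 m/kN, R_C = δ_0 / (δ_{CC} + 1/k) = 0.78979 / (0.0162 + 0.000112) = 48.42 kN.
Vertical equilibrium: R_A = ΣP − R_C = 113 − 48.42 = 64.58 kN.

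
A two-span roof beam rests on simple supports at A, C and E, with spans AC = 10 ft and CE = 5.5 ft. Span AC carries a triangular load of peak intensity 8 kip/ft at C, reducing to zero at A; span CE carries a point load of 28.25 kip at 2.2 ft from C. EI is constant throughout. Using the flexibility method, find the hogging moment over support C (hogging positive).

Release continuity at C by inserting a hinge; the redundant is the internal moment M_C. The primary structure is two simply-supported spans AC and CE.
Rotations at C on the released spans (each span's end-slope, ×1/EI):
  span AC: triangular load, peak 8: w₀L³/(45EI) = 177.8/EI
  span CE: point load 28.25 at a = 2.2: Pab(L + b)/(6LEI) = 54.69/EI
  relative rotation θ_0 = (177.8 + 54.69)/EI = 232.5/EI
A unit hogging moment at C produces rotation L₁/(3EI) + L₂/(3EI) = 5.167/EI.
Slope continuity at C: θ_0 = M_C·5.167/EI, so M_C = 232.5/5.167 = 44.99 kip·ft (hogging).

M_C = 44.99 kip·ft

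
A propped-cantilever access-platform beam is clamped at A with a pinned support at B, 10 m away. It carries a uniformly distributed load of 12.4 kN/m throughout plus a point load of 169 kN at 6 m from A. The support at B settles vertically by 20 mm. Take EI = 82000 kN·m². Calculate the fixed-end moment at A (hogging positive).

Take the reaction at B as the redundant and release it; the primary structure is a cantilever fixed at A.
Free-end deflection of the primary structure under the applied loading (downward +):
  UDL 12.4: wL⁴/(8EI) = 15500/EI
  point load 169 at a = 6: Pa²(3L − a)/(6EI) = 24336/EI
  δ_0 = 39836/EI
Flexibility coefficient — unit upward force at B: δ_{BB} = L³/(3EI) = 333.3/EI.
With EI = 82000 kN·m²: δ_0 = 0.4858 m and δ_{BB} = 0.004065 m/kN.
Compatibility — the beam at B must follow the support down by 0.02 m: δ_0 − R_B·δ_{BB} = 0.02, so R_B = (0.4858 − 0.02)/0.004065 = 114.6 kN.
Moment equilibrium about A: M_A = Σ(load moments about A) − R_B·L = 1634 − 114.6×10 = 488.1 kN·m.

M_A = 488.1 kN·m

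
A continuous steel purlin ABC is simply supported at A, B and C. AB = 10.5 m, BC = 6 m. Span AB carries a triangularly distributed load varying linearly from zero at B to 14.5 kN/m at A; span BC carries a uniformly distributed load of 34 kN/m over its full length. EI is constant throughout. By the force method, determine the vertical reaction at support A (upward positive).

R_A = 39.8 kN

Take M_B as the redundant. Released structure: two simple spans AB and BC with a hinge at B.
Rotations at B on the released spans (each span's end-slope, ×1/EI):
  span AB: triangular load, peak 14.5: 7w₀L³/(360EI) = 326.4/EI
  span BC: UDL 34: wL³/(24EI) = 306/EI
  relative rotation θ_0 = (326.4 + 306)/EI = 632.4/EI
A unit hogging moment at B produces rotation L₁/(3EI) + L₂/(3EI) = 5.5/EI.
Slope continuity at B: θ_0 = M_B·5.5/EI, so M_B = 632.4/5.5 = 115 kN·m (hogging).
Span AB, ΣM about A with M_B applied at B: R_B^{AB}·10.5 = 266.4 + 115, so R_B^{AB} = 36.33 kN and R_A = 76.12 − 36.33 = 39.8 kN.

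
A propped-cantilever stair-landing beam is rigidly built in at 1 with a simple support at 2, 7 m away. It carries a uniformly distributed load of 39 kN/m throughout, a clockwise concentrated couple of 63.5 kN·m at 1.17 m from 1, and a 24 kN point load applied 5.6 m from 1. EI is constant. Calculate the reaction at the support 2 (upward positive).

Remove the prop at 2; the released (primary) structure is a cantilever built in at 1.
Primary-structure tip deflection at 2 by superposition:
  UDL 39: wL⁴/(8EI) = 11705/EI
  clockwise couple 63.5 at a = 1.17: M₀a(2L − a)/(2EI) = 476.6/EI
  point load 24 at a = 5.6: Pa²(3L − a)/(6EI) = 1932/EI
  δ_0 = 14113/EI
Tip deflection under a unit load at 2: L³/(3EI) = 114.3/EI.
Compatibility at 2: δ_0 − R_2·δ_{22} = 0, so R_2 = 14113/114.3 = 123.4 kN.

R_2 = 123.4 kN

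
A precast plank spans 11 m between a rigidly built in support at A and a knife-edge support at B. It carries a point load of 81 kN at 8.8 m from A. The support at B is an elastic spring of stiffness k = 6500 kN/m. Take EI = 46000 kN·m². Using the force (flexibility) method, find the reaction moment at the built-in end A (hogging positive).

M_A = 95.38 kN·m

Choose R_B as the redundant. The primary structure is the cantilever fixed at A.
Primary-structure tip deflection at B by superposition:
  point load 81 at a = 8.8: Pa²(3L − a)/(6EI) = 25300/EI
Tip deflection under a unit load at B: L³/(3EI) = 443.7/EI.
With EI = 46000 kN·m²: δ_0 = 0.54999 m and δ_{BB} = 0.009645 m/kN.
Compatibility — the spring shortens by R_B/k under the reaction it provides: δ_0 − R_B·δ_{BB} = R_B/k. With 1/k = 0.000154 m/kN, R_B = δ_0 / (δ_{BB} + 1/k) = 0.54999 / (0.009645 + 0.000154) = 56.13 kN.
Moment equilibrium about A: M_A = Σ(load moments about A) − R_B·L = 712.8 − 56.13×11 = 95.38 kN·m.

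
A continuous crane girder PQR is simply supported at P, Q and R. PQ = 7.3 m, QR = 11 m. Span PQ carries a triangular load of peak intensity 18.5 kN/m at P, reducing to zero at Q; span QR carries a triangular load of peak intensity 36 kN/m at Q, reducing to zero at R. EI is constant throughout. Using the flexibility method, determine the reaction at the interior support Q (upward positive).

Release continuity at Q by inserting a hinge; the redundant is the internal moment M_Q. The primary structure is two simply-supported spans PQ and QR.
Discontinuity in slope at Q on the released structure — sum the simple-span end rotations:
  span PQ: triangular load, peak 18.5: 7w₀L³/(360EI) = 139.9/EI
  span QR: triangular load, peak 36: w₀L³/(45EI) = 1065/EI
  relative rotation θ_0 = (139.9 + 1065)/EI = 1205/EI
A unit hogging moment at Q produces rotation L₁/(3EI) + L₂/(3EI) = 6.1/EI.
Slope continuity at Q: θ_0 = M_Q·6.1/EI, so M_Q = 1205/6.1 = 197.5 kN·m (hogging).
Span PQ, ΣM about P with M_Q applied at Q: R_Q^{PQ}·7.3 = 164.3 + 197.5, so R_Q^{PQ} = 49.56 kN and R_P = 67.53 − 49.56 = 17.96 kN.
Span QR, ΣM about R: R_Q^{QR}·11 = 1452 + 197.5, so R_Q^{QR} = 150 kN and R_R = 198 − 150 = 48.05 kN.
R_Q = 49.56 + 150 = 199.5 kN.

R_Q = 199.5 kN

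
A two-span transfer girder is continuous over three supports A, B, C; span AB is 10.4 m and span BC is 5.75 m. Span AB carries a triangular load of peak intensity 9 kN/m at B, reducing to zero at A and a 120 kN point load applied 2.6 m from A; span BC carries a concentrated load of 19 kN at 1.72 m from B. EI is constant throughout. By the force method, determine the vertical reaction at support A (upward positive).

Insert a hinge at B; M_B is the redundant, and each span becomes simply supported.
Discontinuity in slope at B on the released structure — sum the simple-span end rotations:
  span AB: triangular load, peak 9: w₀L³/(45EI) = 225/EI
  span AB: point load 120 at a = 2.6: Pab(L + a)/(6LEI) = 507/EI
  span BC: point load 19 at a = 1.72: Pab(L + b)/(6LEI) = 37.33/EI
  relative rotation θ_0 = (732 + 37.33)/EI = 769.3/EI
A unit hogging moment at B produces rotation L₁/(3EI) + L₂/(3EI) = 5.383/EI.
Compatibility: M_B·(L₁+L₂)/(3EI) = θ_0, giving M_B = 142.9 kN·m (hogging).
Span AB, ΣM about A with M_B applied at B: R_B^{AB}·10.4 = 636.5 + 142.9, so R_B^{AB} = 74.94 kN and R_A = 166.8 − 74.94 = 91.86 kN.

R_A = 91.86 kN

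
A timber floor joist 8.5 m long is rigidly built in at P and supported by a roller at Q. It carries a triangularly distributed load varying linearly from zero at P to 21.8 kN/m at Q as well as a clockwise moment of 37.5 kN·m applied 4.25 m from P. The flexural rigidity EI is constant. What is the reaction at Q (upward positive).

Choose R_Q as the redundant. The primary structure is the cantilever fixed at P.
Free-end deflection of the primary structure under the applied loading (downward +):
  triangular load, peak 21.8 at the free end: 11w₀L⁴/(120EI) = 10431/EI
  clockwise couple 37.5 at a = 4.25: M₀a(2L − a)/(2EI) = 1016/EI
  δ_0 = 11447/EI
Tip deflection under a unit load at Q: L³/(3EI) = 204.7/EI.
Compatibility at Q: δ_0 − R_Q·δ_{QQ} = 0, so R_Q = 11447/204.7 = 55.92 kN.

R_Q = 55.92 kN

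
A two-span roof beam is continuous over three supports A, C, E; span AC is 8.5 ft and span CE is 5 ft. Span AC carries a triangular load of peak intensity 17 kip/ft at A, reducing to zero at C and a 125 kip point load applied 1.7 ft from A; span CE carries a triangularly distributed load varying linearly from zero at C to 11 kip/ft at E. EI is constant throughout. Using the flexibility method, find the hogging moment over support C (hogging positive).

M_C = 115.3 kip·ft

Insert a hinge at C; M_C is the redundant, and each span becomes simply supported.
End slopes at the hinge C, treating each span as simply supported:
  span AC: triangular load, peak 17: 7w₀L³/(360EI) = 203/EI
  span AC: point load 125 at a = 1.7: Pab(L + a)/(6LEI) = 289/EI
  span CE: triangular load, peak 11: 7w₀L³/(360EI) = 26.74/EI
  relative rotation θ_0 = (492 + 26.74)/EI = 518.7/EI
A unit hogging moment at C produces rotation L₁/(3EI) + L₂/(3EI) = 4.5/EI.
Compatibility: M_C·(L₁+L₂)/(3EI) = θ_0, giving M_C = 115.3 kip·ft (hogging).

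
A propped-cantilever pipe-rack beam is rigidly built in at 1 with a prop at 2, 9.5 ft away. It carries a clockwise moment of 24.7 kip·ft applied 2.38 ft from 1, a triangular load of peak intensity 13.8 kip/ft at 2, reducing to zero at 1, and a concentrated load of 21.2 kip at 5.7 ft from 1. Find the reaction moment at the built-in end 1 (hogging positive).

M_1 = 114.9 kip·ft

Take the reaction at 2 as the redundant and release it; the primary structure is a cantilever fixed at 1.
Primary-structure tip deflection at 2 by superposition:
  clockwise couple 24.7 at a = 2.38: M₀a(2L − a)/(2EI) = 488.5/EI
  triangular load, peak 13.8 at the free end: 11w₀L⁴/(120EI) = 10304/EI
  point load 21.2 at a = 5.7: Pa²(3L − a)/(6EI) = 2617/EI
  δ_0 = 13409/EI
Flexibility coefficient — unit upward force at 2: δ_{22} = L³/(3EI) = 285.8/EI.
The prop prevents deflection at 2: R_2 = δ_0/δ_{22} = 13409/285.8 = 46.92 kip.
Moment equilibrium about 1: M_1 = Σ(load moments about 1) − R_2·L = 560.7 − 46.92×9.5 = 114.9 kip·ft.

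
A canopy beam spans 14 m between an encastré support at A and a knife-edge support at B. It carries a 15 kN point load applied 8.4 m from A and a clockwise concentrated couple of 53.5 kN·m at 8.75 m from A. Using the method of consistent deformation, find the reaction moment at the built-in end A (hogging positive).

M_A = 19.82 kN·m

Remove the prop at B; the released (primary) structure is a cantilever built in at A.
Free-end deflection of the primary structure under the applied loading (downward +):
  point load 15 at a = 8.4: Pa²(3L − a)/(6EI) = 5927/EI
  clockwise couple 53.5 at a = 8.75: M₀a(2L − a)/(2EI) = 4506/EI
  δ_0 = 10433/EI
Flexibility coefficient — unit upward force at B: δ_{BB} = L³/(3EI) = 914.7/EI.
The prop prevents deflection at B: R_B = δ_0/δ_{BB} = 10433/914.7 = 11.41 kN.
Moment equilibrium about A: M_A = Σ(load moments about A) − R_B·L = 179.5 − 11.41×14 = 19.82 kN·m.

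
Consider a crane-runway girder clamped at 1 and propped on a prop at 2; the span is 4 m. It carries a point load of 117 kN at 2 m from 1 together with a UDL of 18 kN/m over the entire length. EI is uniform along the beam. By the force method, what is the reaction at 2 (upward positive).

R_2 = 63.56 kN

Take the reaction at 2 as the redundant and release it; the primary structure is a cantilever fixed at 1.
Primary-structure tip deflection at 2 by superposition:
  point load 117 at a = 2: Pa²(3L − a)/(6EI) = 780/EI
  UDL 18: wL⁴/(8EI) = 576/EI
  δ_0 = 1356/EI
Flexibility coefficient — unit upward force at 2: δ_{22} = L³/(3EI) = 21.33/EI.
The prop prevents deflection at 2: R_2 = δ_0/δ_{22} = 1356/21.33 = 63.56 kN.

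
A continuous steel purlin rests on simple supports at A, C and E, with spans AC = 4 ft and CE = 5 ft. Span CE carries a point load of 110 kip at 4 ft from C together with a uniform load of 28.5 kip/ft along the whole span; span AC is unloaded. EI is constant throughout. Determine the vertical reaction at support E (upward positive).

Insert a hinge at C; M_C is the redundant, and each span becomes simply supported.
Discontinuity in slope at C on the released structure — sum the simple-span end rotations:
  span CE: point load 110 at a = 4: Pab(L + b)/(6LEI) = 88/EI
  span CE: UDL 28.5: wL³/(24EI) = 148.4/EI
  relative rotation θ_0 = (0 + 236.4)/EI = 236.4/EI
A unit hogging moment at C produces rotation L₁/(3EI) + L₂/(3EI) = 3/EI.
Slope continuity at C: θ_0 = M_C·3/EI, so M_C = 236.4/3 = 78.81 kip·ft (hogging).
Span CE, ΣM about E: R_C^{CE}·5 = 466.2 + 78.81, so R_C^{CE} = 109 kip and R_E = 252.5 − 109 = 143.5 kip.

R_E = 143.5 kip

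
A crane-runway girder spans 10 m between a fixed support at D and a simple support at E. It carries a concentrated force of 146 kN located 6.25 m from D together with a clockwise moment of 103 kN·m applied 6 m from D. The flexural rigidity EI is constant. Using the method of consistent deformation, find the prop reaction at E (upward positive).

R_E = 80.7 kN

Release the roller at E. Primary structure: cantilever fixed at D.
Free-end deflection of the primary structure under the applied loading (downward +):
  point load 146 at a = 6.25: Pa²(3L − a)/(6EI) = 22575/EI
  clockwise couple 103 at a = 6: M₀a(2L − a)/(2EI) = 4326/EI
  δ_0 = 26901/EI
Flexibility coefficient — unit upward force at E: δ_{EE} = L³/(3EI) = 333.3/EI.
Compatibility at E: δ_0 − R_E·δ_{EE} = 0, so R_E = 26901/333.3 = 80.7 kN.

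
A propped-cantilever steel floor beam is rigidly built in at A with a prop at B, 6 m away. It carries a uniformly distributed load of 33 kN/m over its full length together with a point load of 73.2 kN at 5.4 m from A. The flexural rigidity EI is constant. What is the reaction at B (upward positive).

R_B = 136.5 kN

Release the roller at B. Primary structure: cantilever fixed at A.
Downward deflection at the released point B due to the loads:
  UDL 33: wL⁴/(8EI) = 5346/EI
  point load 73.2 at a = 5.4: Pa²(3L − a)/(6EI) = 4482/EI
  δ_0 = 9828/EI
Flexibility coefficient — unit upward force at B: δ_{BB} = L³/(3EI) = 72/EI.
The prop prevents deflection at B: R_B = δ_0/δ_{BB} = 9828/72 = 136.5 kN.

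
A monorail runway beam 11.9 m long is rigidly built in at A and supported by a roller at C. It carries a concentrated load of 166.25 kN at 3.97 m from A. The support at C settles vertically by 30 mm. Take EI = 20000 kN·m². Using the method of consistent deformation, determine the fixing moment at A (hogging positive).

M_A = 379.2 kN·m

Remove the prop at C; the released (primary) structure is a cantilever built in at A.
Deflection at C on the released cantilever, summing each load's contribution:
  point load 166.25 at a = 3.97: Pa²(3L − a)/(6EI) = 13857/EI
Tip deflection under a unit load at C: L³/(3EI) = 561.7/EI.
With EI = 20000 kN·m²: δ_0 = 0.69284 m and δ_{CC} = 0.028086 m/kN.
Compatibility — the beam at C must follow the support down by 0.03 m: δ_0 − R_C·δ_{CC} = 0.03, so R_C = (0.69284 − 0.03)/0.028086 = 23.6 kN.
Moment equilibrium about A: M_A = Σ(load moments about A) − R_C·L = 660 − 23.6×11.9 = 379.2 kN·m.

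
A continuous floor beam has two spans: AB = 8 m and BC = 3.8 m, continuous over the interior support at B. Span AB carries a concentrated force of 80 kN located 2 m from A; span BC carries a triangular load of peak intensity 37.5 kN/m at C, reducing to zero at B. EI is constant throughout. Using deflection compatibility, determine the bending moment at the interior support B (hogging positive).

Take M_B as the redundant. Released structure: two simple spans AB and BC with a hinge at B.
Discontinuity in slope at B on the released structure — sum the simple-span end rotations:
  span AB: point load 80 at a = 2: Pab(L + a)/(6LEI) = 200/EI
  span BC: triangular load, peak 37.5: 7w₀L³/(360EI) = 40.01/EI
  relative rotation θ_0 = (200 + 40.01)/EI = 240/EI
A unit hogging moment at B produces rotation L₁/(3EI) + L₂/(3EI) = 3.933/EI.
Slope continuity at B: θ_0 = M_B·3.933/EI, so M_B = 240/3.933 = 61.02 kN·m (hogging).

M_B = 61.02 kN·m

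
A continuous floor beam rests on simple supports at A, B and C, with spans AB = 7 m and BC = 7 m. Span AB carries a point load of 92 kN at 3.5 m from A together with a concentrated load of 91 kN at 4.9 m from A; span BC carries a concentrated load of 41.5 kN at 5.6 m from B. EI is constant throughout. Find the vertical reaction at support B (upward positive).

Release continuity at B by inserting a hinge; the redundant is the internal moment M_B. The primary structure is two simply-supported spans AB and BC.
Discontinuity in slope at B on the released structure — sum the simple-span end rotations:
  span AB: point load 92 at a = 3.5: Pab(L + a)/(6LEI) = 281.8/EI
  span AB: point load 91 at a = 4.9: Pab(L + a)/(6LEI) = 265.3/EI
  span BC: point load 41.5 at a = 5.6: Pab(L + b)/(6LEI) = 65.07/EI
  relative rotation θ_0 = (547.1 + 65.07)/EI = 612.1/EI
A unit hogging moment at B produces rotation L₁/(3EI) + L₂/(3EI) = 4.667/EI.
Compatibility: M_B·(L₁+L₂)/(3EI) = θ_0, giving M_B = 131.2 kN·m (hogging).
Span AB, ΣM about A with M_B applied at B: R_B^{AB}·7 = 767.9 + 131.2, so R_B^{AB} = 128.4 kN and R_A = 183 − 128.4 = 54.56 kN.
Span BC, ΣM about C: R_B^{BC}·7 = 58.1 + 131.2, so R_B^{BC} = 27.04 kN and R_C = 41.5 − 27.04 = 14.46 kN.
R_B = 128.4 + 27.04 = 155.5 kN.

R_B = 155.5 kN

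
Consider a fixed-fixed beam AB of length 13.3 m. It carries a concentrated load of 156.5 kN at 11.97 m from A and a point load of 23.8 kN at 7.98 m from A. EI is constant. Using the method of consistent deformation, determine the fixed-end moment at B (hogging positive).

M_B = 214.2 kN·m

Take the two fixed-end moments M_A, M_B as redundants; the released structure is the simple span AB.
On the primary (simply-supported) span, the end slopes from the loading are:
  at A: point load 156.5 at a = 11.97: Pab(L + b)/(6LEI) = 456.8/EI
  at B: point load 156.5 at a = 11.97: Pab(L + a)/(6LEI) = 789/EI
  at A: point load 23.8 at a = 7.98: Pab(L + b)/(6LEI) = 235.8/EI
  at B: point load 23.8 at a = 7.98: Pab(L + a)/(6LEI) = 269.4/EI
  θ_A0 = 692.5/EI,  θ_B0 = 1058/EI
Flexibility coefficients: a unit moment at one end gives L/(3EI) there and L/(6EI) at the far end, so f₁₁ = f₂₂ = 4.433/EI and f₁₂ = f₂₁ = 2.217/EI.
Compatibility — zero rotation at each built-in end:
  4.433 M_A + 2.217 M_B = 692.5
  2.217 M_A + 4.433 M_B = 1058
Solving the pair gives M_A = 49.12 kN·m and M_B = 214.2 kN·m (hogging).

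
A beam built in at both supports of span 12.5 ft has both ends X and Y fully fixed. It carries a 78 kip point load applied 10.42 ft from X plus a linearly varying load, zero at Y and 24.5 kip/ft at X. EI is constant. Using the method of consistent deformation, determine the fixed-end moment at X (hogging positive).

Take the two fixed-end moments M_X, M_Y as redundants; the released structure is the simple span XY.
End rotations of the released simple span under the applied load (×1/EI):
  at X: point load 78 at a = 10.42: Pab(L + b)/(6LEI) = 328.6/EI
  at Y: point load 78 at a = 10.42: Pab(L + a)/(6LEI) = 516.6/EI
  at X: triangular load, peak 24.5: w₀L³/(45EI) = 1063/EI
  at Y: triangular load, peak 24.5: 7w₀L³/(360EI) = 930.4/EI
  θ_X0 = 1392/EI,  θ_Y0 = 1447/EI
Flexibility coefficients: a unit moment at one end gives L/(3EI) there and L/(6EI) at the far end, so f₁₁ = f₂₂ = 4.167/EI and f₁₂ = f₂₁ = 2.083/EI.
Compatibility — zero rotation at each built-in end:
  4.167 M_X + 2.083 M_Y = 1392
  2.083 M_X + 4.167 M_Y = 1447
Solving the pair gives M_X = 213.9 kip·ft and M_Y = 240.3 kip·ft (hogging).

M_X = 213.9 kip·ft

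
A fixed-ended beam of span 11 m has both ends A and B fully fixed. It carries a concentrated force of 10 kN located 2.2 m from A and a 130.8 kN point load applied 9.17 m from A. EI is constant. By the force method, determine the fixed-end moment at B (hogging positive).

M_B = 169.9 kN·m

Release both end moments; the primary structure is a simply-supported span AB with redundants M_A and M_B.
On the primary (simply-supported) span, the end slopes from the loading are:
  at A: point load 10 at a = 2.2: Pab(L + b)/(6LEI) = 58.08/EI
  at B: point load 10 at a = 2.2: Pab(L + a)/(6LEI) = 38.72/EI
  at A: point load 130.8 at a = 9.17: Pab(L + b)/(6LEI) = 426.7/EI
  at B: point load 130.8 at a = 9.17: Pab(L + a)/(6LEI) = 670.8/EI
  θ_A0 = 484.8/EI,  θ_B0 = 709.5/EI
Flexibility coefficients: a unit moment at one end gives L/(3EI) there and L/(6EI) at the far end, so f₁₁ = f₂₂ = 3.667/EI and f₁₂ = f₂₁ = 1.833/EI.
Compatibility — zero rotation at each built-in end:
  3.667 M_A + 1.833 M_B = 484.8
  1.833 M_A + 3.667 M_B = 709.5
Solving the pair gives M_A = 47.28 kN·m and M_B = 169.9 kN·m (hogging).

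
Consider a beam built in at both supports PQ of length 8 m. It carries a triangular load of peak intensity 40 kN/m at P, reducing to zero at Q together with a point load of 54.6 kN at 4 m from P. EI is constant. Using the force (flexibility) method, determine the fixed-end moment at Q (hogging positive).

M_Q = 139.9 kN·m

Release both end moments; the primary structure is a simply-supported span PQ with redundants M_P and M_Q.
End rotations of the released simple span under the applied load (×1/EI):
  at P: triangular load, peak 40: w₀L³/(45EI) = 455.1/EI
  at Q: triangular load, peak 40: 7w₀L³/(360EI) = 398.2/EI
  at P: point load 54.6 at a = 4: Pab(L + b)/(6LEI) = 218.4/EI
  at Q: point load 54.6 at a = 4: Pab(L + a)/(6LEI) = 218.4/EI
  θ_P0 = 673.5/EI,  θ_Q0 = 616.6/EI
Flexibility coefficients: a unit moment at one end gives L/(3EI) there and L/(6EI) at the far end, so f₁₁ = f₂₂ = 2.667/EI and f₁₂ = f₂₁ = 1.333/EI.
Compatibility — zero rotation at each built-in end:
  2.667 M_P + 1.333 M_Q = 673.5
  1.333 M_P + 2.667 M_Q = 616.6
Solving the pair gives M_P = 182.6 kN·m and M_Q = 139.9 kN·m (hogging).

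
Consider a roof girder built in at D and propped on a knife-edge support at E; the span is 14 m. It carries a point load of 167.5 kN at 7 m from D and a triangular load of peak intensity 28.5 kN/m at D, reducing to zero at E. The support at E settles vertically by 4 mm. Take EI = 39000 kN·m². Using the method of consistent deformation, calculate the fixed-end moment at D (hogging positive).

Remove the prop at E; the released (primary) structure is a cantilever built in at D.
Downward deflection at the released point E due to the loads:
  point load 167.5 at a = 7: Pa²(3L − a)/(6EI) = 47877/EI
  triangular load, peak 28.5 at the fixed end: w₀L⁴/(30EI) = 36495/EI
  δ_0 = 84372/EI
Flexibility coefficient — unit upward force at E: δ_{EE} = L³/(3EI) = 914.7/EI.
With EI = 39000 kN·m²: δ_0 = 2.1634 m and δ_{EE} = 0.023453 m/kN.
Compatibility — the beam at E must follow the support down by 0.004 m: δ_0 − R_E·δ_{EE} = 0.004, so R_E = (2.1634 − 0.004)/0.023453 = 92.07 kN.
Moment equilibrium about D: M_D = Σ(load moments about D) − R_E·L = 2104 − 92.07×14 = 814.5 kN·m.

M_D = 814.5 kN·m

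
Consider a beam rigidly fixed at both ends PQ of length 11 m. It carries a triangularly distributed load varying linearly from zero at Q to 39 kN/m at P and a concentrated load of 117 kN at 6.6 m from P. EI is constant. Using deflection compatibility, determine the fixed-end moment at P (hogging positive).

Release both end moments; the primary structure is a simply-supported span PQ with redundants M_P and M_Q.
End rotations of the released simple span under the applied load (×1/EI):
  at P: triangular load, peak 39: w₀L³/(45EI) = 1154/EI
  at Q: triangular load, peak 39: 7w₀L³/(360EI) = 1009/EI
  at P: point load 117 at a = 6.6: Pab(L + b)/(6LEI) = 792.8/EI
  at Q: point load 117 at a = 6.6: Pab(L + a)/(6LEI) = 906/EI
  θ_P0 = 1946/EI,  θ_Q0 = 1915/EI
Flexibility coefficients: a unit moment at one end gives L/(3EI) there and L/(6EI) at the far end, so f₁₁ = f₂₂ = 3.667/EI and f₁₂ = f₂₁ = 1.833/EI.
Compatibility — zero rotation at each built-in end:
  3.667 M_P + 1.833 M_Q = 1946
  1.833 M_P + 3.667 M_Q = 1915
Solving the pair gives M_P = 359.5 kN·m and M_Q = 342.6 kN·m (hogging).

M_P = 359.5 kN·m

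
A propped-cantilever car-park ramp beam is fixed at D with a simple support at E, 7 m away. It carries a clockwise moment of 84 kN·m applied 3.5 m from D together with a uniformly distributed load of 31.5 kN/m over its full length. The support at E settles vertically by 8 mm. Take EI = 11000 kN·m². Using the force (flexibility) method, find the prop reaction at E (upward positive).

Remove the prop at E; the released (primary) structure is a cantilever built in at D.
Free-end deflection of the primary structure under the applied loading (downward +):
  clockwise couple 84 at a = 3.5: M₀a(2L − a)/(2EI) = 1544/EI
  UDL 31.5: wL⁴/(8EI) = 9454/EI
  δ_0 = 10997/EI
Tip deflection under a unit load at E: L³/(3EI) = 114.3/EI.
With EI = 11000 kN·m²: δ_0 = 0.99977 m and δ_{EE} = 0.010394 m/kN.
Compatibility — the beam at E must follow the support down by 0.008 m: δ_0 − R_E·δ_{EE} = 0.008, so R_E = (0.99977 − 0.008)/0.010394 = 95.42 kN.

R_E = 95.42 kN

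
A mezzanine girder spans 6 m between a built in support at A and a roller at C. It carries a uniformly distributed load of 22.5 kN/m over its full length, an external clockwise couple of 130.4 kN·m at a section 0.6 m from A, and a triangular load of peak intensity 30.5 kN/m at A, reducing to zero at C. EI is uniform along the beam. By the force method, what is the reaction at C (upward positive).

Take the reaction at C as the redundant and release it; the primary structure is a cantilever fixed at A.
Deflection at C on the released cantilever, summing each load's contribution:
  UDL 22.5: wL⁴/(8EI) = 3645/EI
  clockwise couple 130.4 at a = 0.6: M₀a(2L − a)/(2EI) = 446/EI
  triangular load, peak 30.5 at the fixed end: w₀L⁴/(30EI) = 1318/EI
  δ_0 = 5409/EI
Tip deflection under a unit load at C: L³/(3EI) = 72/EI.
Compatibility at C: δ_0 − R_C·δ_{CC} = 0, so R_C = 5409/72 = 75.12 kN.

R_C = 75.12 kN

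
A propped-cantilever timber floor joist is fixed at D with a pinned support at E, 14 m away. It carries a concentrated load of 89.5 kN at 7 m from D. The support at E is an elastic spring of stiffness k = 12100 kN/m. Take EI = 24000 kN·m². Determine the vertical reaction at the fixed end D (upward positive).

R_D = 61.59 kN

Release the roller at E. Primary structure: cantilever fixed at D.
Deflection at E on the released cantilever, summing each load's contribution:
  point load 89.5 at a = 7: Pa²(3L − a)/(6EI) = 25582/EI
Tip deflection under a unit load at E: L³/(3EI) = 914.7/EI.
With EI = 24000 kN·m²: δ_0 = 1.0659 m and δ_{EE} = 0.038111 m/kN.
Compatibility — the spring shortens by R_E/k under the reaction it provides: δ_0 − R_E·δ_{EE} = R_E/k. With 1/k = 0.000083 m/kN, R_E = δ_0 / (δ_{EE} + 1/k) = 1.0659 / (0.038111 + 0.000083) = 27.91 kN.
Vertical equilibrium: R_D = ΣP − R_E = 89.5 − 27.91 = 61.59 kN.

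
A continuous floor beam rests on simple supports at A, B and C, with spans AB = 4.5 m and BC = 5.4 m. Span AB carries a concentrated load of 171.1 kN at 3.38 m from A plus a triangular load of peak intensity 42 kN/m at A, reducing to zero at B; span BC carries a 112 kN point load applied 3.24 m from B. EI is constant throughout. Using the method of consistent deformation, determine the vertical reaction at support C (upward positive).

R_C = 42.15 kN

Release continuity at B by inserting a hinge; the redundant is the internal moment M_B. The primary structure is two simply-supported spans AB and BC.
End slopes at the hinge B, treating each span as simply supported:
  span AB: point load 171.1 at a = 3.38: Pab(L + a)/(6LEI) = 189/EI
  span AB: triangular load, peak 42: 7w₀L³/(360EI) = 74.42/EI
  span BC: point load 112 at a = 3.24: Pab(L + b)/(6LEI) = 182.9/EI
  relative rotation θ_0 = (263.5 + 182.9)/EI = 446.3/EI
A unit hogging moment at B produces rotation L₁/(3EI) + L₂/(3EI) = 3.3/EI.
Slope continuity at B: θ_0 = M_B·3.3/EI, so M_B = 446.3/3.3 = 135.3 kN·m (hogging).
Span BC, ΣM about C: R_B^{BC}·5.4 = 241.9 + 135.3, so R_B^{BC} = 69.85 kN and R_C = 112 − 69.85 = 42.15 kN.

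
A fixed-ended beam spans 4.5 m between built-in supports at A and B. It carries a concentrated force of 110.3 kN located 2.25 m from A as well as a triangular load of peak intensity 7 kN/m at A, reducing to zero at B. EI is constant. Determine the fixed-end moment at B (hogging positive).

Release both end moments; the primary structure is a simply-supported span AB with redundants M_A and M_B.
On the primary (simply-supported) span, the end slopes from the loading are:
  at A: point load 110.3 at a = 2.25: Pab(L + b)/(6LEI) = 139.6/EI
  at B: point load 110.3 at a = 2.25: Pab(L + a)/(6LEI) = 139.6/EI
  at A: triangular load, peak 7: w₀L³/(45EI) = 14.18/EI
  at B: triangular load, peak 7: 7w₀L³/(360EI) = 12.4/EI
  θ_A0 = 153.8/EI,  θ_B0 = 152/EI
Flexibility coefficients: a unit moment at one end gives L/(3EI) there and L/(6EI) at the far end, so f₁₁ = f₂₂ = 1.5/EI and f₁₂ = f₂₁ = 0.75/EI.
Compatibility — zero rotation at each built-in end:
  1.5 M_A + 0.75 M_B = 153.8
  0.75 M_A + 1.5 M_B = 152
Solving the pair gives M_A = 69.13 kN·m and M_B = 66.77 kN·m (hogging).

M_B = 66.77 kN·m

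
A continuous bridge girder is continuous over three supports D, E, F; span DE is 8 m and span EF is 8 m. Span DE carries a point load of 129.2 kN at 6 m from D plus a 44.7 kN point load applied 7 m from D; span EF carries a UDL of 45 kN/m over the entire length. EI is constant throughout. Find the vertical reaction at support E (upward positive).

R_E = 386.8 kN

Take M_E as the redundant. Released structure: two simple spans DE and EF with a hinge at E.
Discontinuity in slope at E on the released structure — sum the simple-span end rotations:
  span DE: point load 129.2 at a = 6: Pab(L + a)/(6LEI) = 452.2/EI
  span DE: point load 44.7 at a = 7: Pab(L + a)/(6LEI) = 97.78/EI
  span EF: UDL 45: wL³/(24EI) = 960/EI
  relative rotation θ_0 = (550 + 960)/EI = 1510/EI
A unit hogging moment at E produces rotation L₁/(3EI) + L₂/(3EI) = 5.333/EI.
Compatibility: M_E·(L₁+L₂)/(3EI) = θ_0, giving M_E = 283.1 kN·m (hogging).
Span DE, ΣM about D with M_E applied at E: R_E^{DE}·8 = 1088 + 283.1, so R_E^{DE} = 171.4 kN and R_D = 173.9 − 171.4 = 2.497 kN.
Span EF, ΣM about F: R_E^{EF}·8 = 1440 + 283.1, so R_E^{EF} = 215.4 kN and R_F = 360 − 215.4 = 144.6 kN.
R_E = 171.4 + 215.4 = 386.8 kN.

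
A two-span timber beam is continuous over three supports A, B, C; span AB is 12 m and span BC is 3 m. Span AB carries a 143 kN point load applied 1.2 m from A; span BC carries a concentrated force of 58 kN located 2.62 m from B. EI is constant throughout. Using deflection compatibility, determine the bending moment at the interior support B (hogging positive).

M_B = 70.12 kN·m

Release continuity at B by inserting a hinge; the redundant is the internal moment M_B. The primary structure is two simply-supported spans AB and BC.
Rotations at B on the released spans (each span's end-slope, ×1/EI):
  span AB: point load 143 at a = 1.2: Pab(L + a)/(6LEI) = 339.8/EI
  span BC: point load 58 at a = 2.62: Pab(L + b)/(6LEI) = 10.84/EI
  relative rotation θ_0 = (339.8 + 10.84)/EI = 350.6/EI
A unit hogging moment at B produces rotation L₁/(3EI) + L₂/(3EI) = 5/EI.
Slope continuity at B: θ_0 = M_B·5/EI, so M_B = 350.6/5 = 70.12 kN·m (hogging).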